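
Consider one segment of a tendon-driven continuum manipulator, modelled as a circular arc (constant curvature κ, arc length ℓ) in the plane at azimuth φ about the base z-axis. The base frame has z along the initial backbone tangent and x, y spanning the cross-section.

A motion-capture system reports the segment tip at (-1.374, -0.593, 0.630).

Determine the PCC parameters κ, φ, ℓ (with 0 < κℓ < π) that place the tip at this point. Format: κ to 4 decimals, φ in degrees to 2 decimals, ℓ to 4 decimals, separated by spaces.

ρ = √(x²+y²) = √(-1.374² + -0.593²) = 1.49650
φ = atan2(y, x) mod 360° = atan2(-0.593, -1.374) = 203.3444°
|p|² = ρ² + z² = 1.49650² + 0.630² = 2.63643
κ = 2ρ / |p|² = 2×1.49650 / 2.63643 = 1.13525
θ = 2·atan2(ρ, z) = 2·atan2(1.49650, 0.630) = 2.34467 rad
ℓ = θ/κ = 2.34467/1.13525 = 2.06533

1.1353 203.34 2.0653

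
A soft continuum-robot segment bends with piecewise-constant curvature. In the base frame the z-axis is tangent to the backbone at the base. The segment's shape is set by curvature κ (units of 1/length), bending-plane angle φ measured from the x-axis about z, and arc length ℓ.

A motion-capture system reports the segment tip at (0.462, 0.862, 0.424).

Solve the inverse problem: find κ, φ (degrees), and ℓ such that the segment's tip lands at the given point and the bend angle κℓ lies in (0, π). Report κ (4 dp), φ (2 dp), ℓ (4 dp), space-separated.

ρ = √(x²+y²) = √(0.462² + 0.862²) = 0.97800
φ = atan2(y, x) mod 360° = atan2(0.862, 0.462) = 61.8103°
|p|² = ρ² + z² = 0.97800² + 0.424² = 1.13626
κ = 2ρ / |p|² = 2×0.97800 / 1.13626 = 1.72143
θ = 2·atan2(ρ, z) = 2·atan2(0.97800, 0.424) = 2.32343 rad
ℓ = θ/κ = 2.32343/1.72143 = 1.34971

1.7214 61.81 1.3497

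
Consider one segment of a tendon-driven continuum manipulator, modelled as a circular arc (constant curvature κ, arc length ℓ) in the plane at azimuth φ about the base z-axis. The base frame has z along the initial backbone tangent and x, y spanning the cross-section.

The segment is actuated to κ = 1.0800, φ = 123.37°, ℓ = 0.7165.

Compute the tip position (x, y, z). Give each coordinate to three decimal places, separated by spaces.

θ = κ·ℓ = 1.0800 × 0.7165 = 0.77382 rad
ρ = (1 − cos θ)/κ = (1 − 0.71525)/1.0800 = 0.26366
z = sin θ / κ = 0.69887/1.0800 = 0.64710
x = ρ cos φ = 0.26366 × cos(123.37°) = -0.14502
y = ρ sin φ = 0.26366 × sin(123.37°) = 0.22019

-0.145 0.220 0.647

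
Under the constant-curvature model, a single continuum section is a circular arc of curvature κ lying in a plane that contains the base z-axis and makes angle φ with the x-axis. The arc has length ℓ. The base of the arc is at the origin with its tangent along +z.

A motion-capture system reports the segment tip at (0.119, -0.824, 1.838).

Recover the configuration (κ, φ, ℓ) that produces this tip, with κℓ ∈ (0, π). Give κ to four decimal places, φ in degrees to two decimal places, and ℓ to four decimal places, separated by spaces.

ρ = √(x²+y²) = √(0.119² + -0.824²) = 0.83255
φ = atan2(y, x) mod 360° = atan2(-0.824, 0.119) = 278.2177°
|p|² = ρ² + z² = 0.83255² + 1.838² = 4.07138
κ = 2ρ / |p|² = 2×0.83255 / 4.07138 = 0.40898
θ = 2·atan2(ρ, z) = 2·atan2(0.83255, 1.838) = 0.85063 rad
ℓ = θ/κ = 0.85063/0.40898 = 2.07991

0.4090 278.22 2.0799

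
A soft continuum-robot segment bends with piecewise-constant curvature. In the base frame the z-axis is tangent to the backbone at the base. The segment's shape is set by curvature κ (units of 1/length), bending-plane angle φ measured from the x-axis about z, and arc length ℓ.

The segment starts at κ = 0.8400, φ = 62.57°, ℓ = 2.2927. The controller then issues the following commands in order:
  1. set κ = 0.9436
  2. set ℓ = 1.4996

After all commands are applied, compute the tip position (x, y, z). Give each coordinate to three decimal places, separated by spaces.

initial: κ=0.8400, φ=62.57°, ℓ=2.2927
cmd 1: set κ=0.9436 → (κ,φ,ℓ)=(0.9436,62.57°,2.2927) → tip=(0.7609,1.4660,0.8791)
cmd 2: set ℓ=1.4996 → (κ,φ,ℓ)=(0.9436,62.57°,1.4996) → tip=(0.4125,0.7947,1.0469)

0.412 0.795 1.047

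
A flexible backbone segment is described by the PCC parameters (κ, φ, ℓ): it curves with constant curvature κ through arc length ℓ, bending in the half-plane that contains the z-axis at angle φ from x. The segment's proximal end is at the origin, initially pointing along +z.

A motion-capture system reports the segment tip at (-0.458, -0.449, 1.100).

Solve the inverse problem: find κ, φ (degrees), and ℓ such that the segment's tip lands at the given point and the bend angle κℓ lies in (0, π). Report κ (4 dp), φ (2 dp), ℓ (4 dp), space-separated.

ρ = √(x²+y²) = √(-0.458² + -0.449²) = 0.64138
φ = atan2(y, x) mod 360° = atan2(-0.449, -0.458) = 224.4315°
|p|² = ρ² + z² = 0.64138² + 1.100² = 1.62137
κ = 2ρ / |p|² = 2×0.64138 / 1.62137 = 0.79116
θ = 2·atan2(ρ, z) = 2·atan2(0.64138, 1.100) = 1.05576 rad
ℓ = θ/κ = 1.05576/0.79116 = 1.33445

0.7912 224.43 1.3344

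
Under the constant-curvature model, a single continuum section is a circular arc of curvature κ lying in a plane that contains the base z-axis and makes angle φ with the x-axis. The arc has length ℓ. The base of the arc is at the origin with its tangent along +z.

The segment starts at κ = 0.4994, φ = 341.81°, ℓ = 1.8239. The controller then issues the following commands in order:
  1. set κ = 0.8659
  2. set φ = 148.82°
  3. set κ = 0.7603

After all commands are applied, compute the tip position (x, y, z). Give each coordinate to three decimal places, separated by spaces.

initial: κ=0.4994, φ=341.81°, ℓ=1.8239
cmd 1: set κ=0.8659 → (κ,φ,ℓ)=(0.8659,341.81°,1.8239) → tip=(1.1065,-0.3636,1.1548)
cmd 2: set φ=148.82° → (κ,φ,ℓ)=(0.8659,148.82°,1.8239) → tip=(-0.9965,0.6030,1.1548)
cmd 3: set κ=0.7603 → (κ,φ,ℓ)=(0.7603,148.82°,1.8239) → tip=(-0.9193,0.5563,1.2930)

-0.919 0.556 1.293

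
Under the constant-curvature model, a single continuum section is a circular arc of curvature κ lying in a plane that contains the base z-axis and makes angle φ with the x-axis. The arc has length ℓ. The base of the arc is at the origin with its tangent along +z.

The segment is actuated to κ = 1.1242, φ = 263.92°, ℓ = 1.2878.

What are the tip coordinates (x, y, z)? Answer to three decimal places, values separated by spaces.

-0.083 -0.776 0.883

θ = κ·ℓ = 1.1242 × 1.2878 = 1.44774 rad
ρ = (1 − cos θ)/κ = (1 − 0.12274)/1.1242 = 0.78034
z = sin θ / κ = 0.99244/1.1242 = 0.88280
x = ρ cos φ = 0.78034 × cos(263.92°) = -0.08265
y = ρ sin φ = 0.78034 × sin(263.92°) = -0.77595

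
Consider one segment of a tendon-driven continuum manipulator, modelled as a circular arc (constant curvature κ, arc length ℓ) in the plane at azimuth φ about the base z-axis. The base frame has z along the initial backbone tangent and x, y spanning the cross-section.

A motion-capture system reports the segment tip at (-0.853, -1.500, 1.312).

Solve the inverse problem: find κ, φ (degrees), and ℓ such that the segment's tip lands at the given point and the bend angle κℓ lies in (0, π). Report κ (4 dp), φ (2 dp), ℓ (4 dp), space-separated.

0.7345 240.37 2.5072

ρ = √(x²+y²) = √(-0.853² + -1.500²) = 1.72557
φ = atan2(y, x) mod 360° = atan2(-1.500, -0.853) = 240.3746°
|p|² = ρ² + z² = 1.72557² + 1.312² = 4.69895
κ = 2ρ / |p|² = 2×1.72557 / 4.69895 = 0.73445
θ = 2·atan2(ρ, z) = 2·atan2(1.72557, 1.312) = 1.84144 rad
ℓ = θ/κ = 1.84144/0.73445 = 2.50723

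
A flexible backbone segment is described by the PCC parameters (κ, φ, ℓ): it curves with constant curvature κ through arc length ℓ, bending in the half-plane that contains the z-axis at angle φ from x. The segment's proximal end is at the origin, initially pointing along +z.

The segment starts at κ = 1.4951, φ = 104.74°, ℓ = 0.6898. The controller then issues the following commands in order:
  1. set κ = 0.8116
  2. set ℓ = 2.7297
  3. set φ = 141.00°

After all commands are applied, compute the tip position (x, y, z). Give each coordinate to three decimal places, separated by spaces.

-1.533 1.241 0.985

initial: κ=1.4951, φ=104.74°, ℓ=0.6898
cmd 1: set κ=0.8116 → (κ,φ,ℓ)=(0.8116,104.74°,0.6898) → tip=(-0.0479,0.1819,0.6543)
cmd 2: set ℓ=2.7297 → (κ,φ,ℓ)=(0.8116,104.74°,2.7297) → tip=(-0.5019,1.9076,0.9849)
cmd 3: set φ=141.00° → (κ,φ,ℓ)=(0.8116,141.00°,2.7297) → tip=(-1.5329,1.2414,0.9849)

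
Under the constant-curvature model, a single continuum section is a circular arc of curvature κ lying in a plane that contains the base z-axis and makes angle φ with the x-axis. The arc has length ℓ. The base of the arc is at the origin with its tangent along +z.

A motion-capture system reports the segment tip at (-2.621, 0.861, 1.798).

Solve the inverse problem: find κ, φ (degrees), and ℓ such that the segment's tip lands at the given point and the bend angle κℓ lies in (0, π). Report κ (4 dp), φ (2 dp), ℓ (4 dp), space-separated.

ρ = √(x²+y²) = √(-2.621² + 0.861²) = 2.75880
φ = atan2(y, x) mod 360° = atan2(0.861, -2.621) = 161.8146°
|p|² = ρ² + z² = 2.75880² + 1.798² = 10.84377
κ = 2ρ / |p|² = 2×2.75880 / 10.84377 = 0.50883
θ = 2·atan2(ρ, z) = 2·atan2(2.75880, 1.798) = 1.98641 rad
ℓ = θ/κ = 1.98641/0.50883 = 3.90390

0.5088 161.81 3.9039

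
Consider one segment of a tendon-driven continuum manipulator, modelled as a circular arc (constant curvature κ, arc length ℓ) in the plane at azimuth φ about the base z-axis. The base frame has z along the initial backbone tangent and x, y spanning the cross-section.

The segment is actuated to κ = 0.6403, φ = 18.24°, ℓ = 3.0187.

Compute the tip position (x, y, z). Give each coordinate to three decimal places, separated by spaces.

2.009 0.662 1.461

θ = κ·ℓ = 0.6403 × 3.0187 = 1.93287 rad
ρ = (1 − cos θ)/κ = (1 − -0.35422)/0.6403 = 2.11497
z = sin θ / κ = 0.93516/0.6403 = 1.46051
x = ρ cos φ = 2.11497 × cos(18.24°) = 2.00870
y = ρ sin φ = 2.11497 × sin(18.24°) = 0.66198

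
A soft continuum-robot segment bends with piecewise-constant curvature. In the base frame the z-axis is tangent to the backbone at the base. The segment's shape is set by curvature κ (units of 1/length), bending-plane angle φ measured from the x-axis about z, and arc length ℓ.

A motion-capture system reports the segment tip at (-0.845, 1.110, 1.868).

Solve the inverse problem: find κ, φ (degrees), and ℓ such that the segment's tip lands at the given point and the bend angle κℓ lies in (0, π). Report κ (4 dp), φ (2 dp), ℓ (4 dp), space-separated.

ρ = √(x²+y²) = √(-0.845² + 1.110²) = 1.39504
φ = atan2(y, x) mod 360° = atan2(1.110, -0.845) = 127.2806°
|p|² = ρ² + z² = 1.39504² + 1.868² = 5.43555
κ = 2ρ / |p|² = 2×1.39504 / 5.43555 = 0.51330
θ = 2·atan2(ρ, z) = 2·atan2(1.39504, 1.868) = 1.28291 rad
ℓ = θ/κ = 1.28291/0.51330 = 2.49933

0.5133 127.28 2.4993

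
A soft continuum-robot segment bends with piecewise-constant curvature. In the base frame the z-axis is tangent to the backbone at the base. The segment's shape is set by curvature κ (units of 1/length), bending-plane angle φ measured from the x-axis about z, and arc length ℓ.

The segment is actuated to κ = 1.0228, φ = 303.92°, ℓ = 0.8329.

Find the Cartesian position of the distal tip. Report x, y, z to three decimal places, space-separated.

0.186 -0.277 0.736

θ = κ·ℓ = 1.0228 × 0.8329 = 0.85189 rad
ρ = (1 − cos θ)/κ = (1 − 0.65856)/1.0228 = 0.33383
z = sin θ / κ = 0.75253/1.0228 = 0.73575
x = ρ cos φ = 0.33383 × cos(303.92°) = 0.18629
y = ρ sin φ = 0.33383 × sin(303.92°) = -0.27702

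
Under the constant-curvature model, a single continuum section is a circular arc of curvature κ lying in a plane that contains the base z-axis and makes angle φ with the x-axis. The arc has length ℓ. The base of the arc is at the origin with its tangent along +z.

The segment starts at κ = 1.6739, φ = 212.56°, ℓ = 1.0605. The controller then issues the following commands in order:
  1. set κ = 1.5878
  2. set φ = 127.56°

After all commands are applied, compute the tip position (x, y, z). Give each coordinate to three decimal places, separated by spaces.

-0.427 0.556 0.626

initial: κ=1.6739, φ=212.56°, ℓ=1.0605
cmd 1: set κ=1.5878 → (κ,φ,ℓ)=(1.5878,212.56°,1.0605) → tip=(-0.5907,-0.3772,0.6258)
cmd 2: set φ=127.56° → (κ,φ,ℓ)=(1.5878,127.56°,1.0605) → tip=(-0.4272,0.5556,0.6258)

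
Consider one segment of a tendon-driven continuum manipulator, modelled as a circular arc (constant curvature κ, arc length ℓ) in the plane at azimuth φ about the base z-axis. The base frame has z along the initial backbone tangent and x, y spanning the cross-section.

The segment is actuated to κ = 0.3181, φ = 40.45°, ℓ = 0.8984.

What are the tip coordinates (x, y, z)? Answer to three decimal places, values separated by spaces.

θ = κ·ℓ = 0.3181 × 0.8984 = 0.28578 rad
ρ = (1 − cos θ)/κ = (1 − 0.95944)/0.3181 = 0.12750
z = sin θ / κ = 0.28191/0.3181 = 0.88622
x = ρ cos φ = 0.12750 × cos(40.45°) = 0.09703
y = ρ sin φ = 0.12750 × sin(40.45°) = 0.08272

0.097 0.083 0.886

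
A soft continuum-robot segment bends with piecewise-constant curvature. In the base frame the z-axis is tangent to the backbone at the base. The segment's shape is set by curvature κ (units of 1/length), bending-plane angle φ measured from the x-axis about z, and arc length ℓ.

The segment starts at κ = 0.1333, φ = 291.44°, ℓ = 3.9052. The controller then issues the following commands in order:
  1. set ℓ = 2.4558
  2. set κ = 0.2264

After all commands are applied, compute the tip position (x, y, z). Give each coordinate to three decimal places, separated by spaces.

initial: κ=0.1333, φ=291.44°, ℓ=3.9052
cmd 1: set ℓ=2.4558 → (κ,φ,ℓ)=(0.1333,291.44°,2.4558) → tip=(0.1456,-0.3708,2.4122)
cmd 2: set κ=0.2264 → (κ,φ,ℓ)=(0.2264,291.44°,2.4558) → tip=(0.2432,-0.6193,2.3312)

0.243 -0.619 2.331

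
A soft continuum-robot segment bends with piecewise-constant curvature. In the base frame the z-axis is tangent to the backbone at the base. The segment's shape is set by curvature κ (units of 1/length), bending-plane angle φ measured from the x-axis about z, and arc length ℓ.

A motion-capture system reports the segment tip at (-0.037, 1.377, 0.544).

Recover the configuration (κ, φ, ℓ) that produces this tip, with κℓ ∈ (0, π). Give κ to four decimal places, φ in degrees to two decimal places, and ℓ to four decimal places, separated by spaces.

ρ = √(x²+y²) = √(-0.037² + 1.377²) = 1.37750
φ = atan2(y, x) mod 360° = atan2(1.377, -0.037) = 91.5392°
|p|² = ρ² + z² = 1.37750² + 0.544² = 2.19343
κ = 2ρ / |p|² = 2×1.37750 / 2.19343 = 1.25602
θ = 2·atan2(ρ, z) = 2·atan2(1.37750, 0.544) = 2.38936 rad
ℓ = θ/κ = 2.38936/1.25602 = 1.90232

1.2560 91.54 1.9023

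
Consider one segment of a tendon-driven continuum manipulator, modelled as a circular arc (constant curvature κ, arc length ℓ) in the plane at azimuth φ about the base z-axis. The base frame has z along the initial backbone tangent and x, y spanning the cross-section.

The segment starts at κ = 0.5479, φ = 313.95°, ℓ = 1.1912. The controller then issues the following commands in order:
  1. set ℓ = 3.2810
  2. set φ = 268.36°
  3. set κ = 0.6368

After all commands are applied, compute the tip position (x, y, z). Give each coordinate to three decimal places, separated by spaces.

initial: κ=0.5479, φ=313.95°, ℓ=1.1912
cmd 1: set ℓ=3.2810 → (κ,φ,ℓ)=(0.5479,313.95°,3.2810) → tip=(1.5516,-1.6096,1.7784)
cmd 2: set φ=268.36° → (κ,φ,ℓ)=(0.5479,268.36°,3.2810) → tip=(-0.0640,-2.2348,1.7784)
cmd 3: set κ=0.6368 → (κ,φ,ℓ)=(0.6368,268.36°,3.2810) → tip=(-0.0672,-2.3477,1.3639)

-0.067 -2.348 1.364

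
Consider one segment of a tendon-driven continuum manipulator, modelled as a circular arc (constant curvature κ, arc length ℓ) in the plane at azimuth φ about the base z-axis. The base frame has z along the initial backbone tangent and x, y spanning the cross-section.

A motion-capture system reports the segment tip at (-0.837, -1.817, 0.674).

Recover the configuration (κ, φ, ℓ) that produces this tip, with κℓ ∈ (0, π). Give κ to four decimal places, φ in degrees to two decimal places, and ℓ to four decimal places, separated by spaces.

0.8978 245.27 2.7752

ρ = √(x²+y²) = √(-0.837² + -1.817²) = 2.00051
φ = atan2(y, x) mod 360° = atan2(-1.817, -0.837) = 245.2669°
|p|² = ρ² + z² = 2.00051² + 0.674² = 4.45633
κ = 2ρ / |p|² = 2×2.00051 / 4.45633 = 0.89783
θ = 2·atan2(ρ, z) = 2·atan2(2.00051, 0.674) = 2.49165 rad
ℓ = θ/κ = 2.49165/0.89783 = 2.77520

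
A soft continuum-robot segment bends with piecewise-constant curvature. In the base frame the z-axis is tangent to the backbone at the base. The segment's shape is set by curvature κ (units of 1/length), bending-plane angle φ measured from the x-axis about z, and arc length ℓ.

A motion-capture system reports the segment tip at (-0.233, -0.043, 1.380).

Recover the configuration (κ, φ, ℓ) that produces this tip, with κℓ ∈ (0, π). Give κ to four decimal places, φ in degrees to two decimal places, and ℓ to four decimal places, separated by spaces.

ρ = √(x²+y²) = √(-0.233² + -0.043²) = 0.23693
φ = atan2(y, x) mod 360° = atan2(-0.043, -0.233) = 190.4563°
|p|² = ρ² + z² = 0.23693² + 1.380² = 1.96054
κ = 2ρ / |p|² = 2×0.23693 / 1.96054 = 0.24170
θ = 2·atan2(ρ, z) = 2·atan2(0.23693, 1.380) = 0.34007 rad
ℓ = θ/κ = 0.34007/0.24170 = 1.40696

0.2417 190.46 1.4070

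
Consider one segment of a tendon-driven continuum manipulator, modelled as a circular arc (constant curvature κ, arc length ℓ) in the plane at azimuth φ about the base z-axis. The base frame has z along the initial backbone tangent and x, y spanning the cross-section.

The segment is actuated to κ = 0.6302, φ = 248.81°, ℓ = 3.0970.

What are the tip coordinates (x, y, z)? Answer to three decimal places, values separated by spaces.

-0.787 -2.030 1.473

θ = κ·ℓ = 0.6302 × 3.0970 = 1.95173 rad
ρ = (1 − cos θ)/κ = (1 − -0.37179)/0.6302 = 2.17675
z = sin θ / κ = 0.92832/0.6302 = 1.47305
x = ρ cos φ = 2.17675 × cos(248.81°) = -0.78681
y = ρ sin φ = 2.17675 × sin(248.81°) = -2.02957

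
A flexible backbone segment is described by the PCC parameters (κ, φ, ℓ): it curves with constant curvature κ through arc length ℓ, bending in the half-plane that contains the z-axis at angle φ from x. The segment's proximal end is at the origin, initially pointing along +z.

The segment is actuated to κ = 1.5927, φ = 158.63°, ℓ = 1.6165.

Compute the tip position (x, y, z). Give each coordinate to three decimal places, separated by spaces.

θ = κ·ℓ = 1.5927 × 1.6165 = 2.57460 rad
ρ = (1 − cos θ)/κ = (1 − -0.84352)/1.5927 = 1.15748
z = sin θ / κ = 0.53710/1.5927 = 0.33722
x = ρ cos φ = 1.15748 × cos(158.63°) = -1.07790
y = ρ sin φ = 1.15748 × sin(158.63°) = 0.42177

-1.078 0.422 0.337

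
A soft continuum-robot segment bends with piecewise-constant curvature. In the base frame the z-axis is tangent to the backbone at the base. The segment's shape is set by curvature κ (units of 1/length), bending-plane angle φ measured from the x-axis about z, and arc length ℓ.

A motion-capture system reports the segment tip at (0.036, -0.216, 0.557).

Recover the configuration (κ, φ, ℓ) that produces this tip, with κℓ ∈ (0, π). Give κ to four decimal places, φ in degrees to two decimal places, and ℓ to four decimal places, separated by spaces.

ρ = √(x²+y²) = √(0.036² + -0.216²) = 0.21898
φ = atan2(y, x) mod 360° = atan2(-0.216, 0.036) = 279.4623°
|p|² = ρ² + z² = 0.21898² + 0.557² = 0.35820
κ = 2ρ / |p|² = 2×0.21898 / 0.35820 = 1.22266
θ = 2·atan2(ρ, z) = 2·atan2(0.21898, 0.557) = 0.74916 rad
ℓ = θ/κ = 0.74916/1.22266 = 0.61273

1.2227 279.46 0.6127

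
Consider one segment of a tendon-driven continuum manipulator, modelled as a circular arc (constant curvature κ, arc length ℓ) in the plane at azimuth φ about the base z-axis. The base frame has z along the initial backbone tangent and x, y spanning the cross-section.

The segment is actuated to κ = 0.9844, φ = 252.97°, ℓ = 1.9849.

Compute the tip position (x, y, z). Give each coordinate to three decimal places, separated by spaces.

-0.409 -1.334 0.942

θ = κ·ℓ = 0.9844 × 1.9849 = 1.95394 rad
ρ = (1 − cos θ)/κ = (1 − -0.37383)/0.9844 = 1.39561
z = sin θ / κ = 0.92750/0.9844 = 0.94219
x = ρ cos φ = 1.39561 × cos(252.97°) = -0.40873
y = ρ sin φ = 1.39561 × sin(252.97°) = -1.33441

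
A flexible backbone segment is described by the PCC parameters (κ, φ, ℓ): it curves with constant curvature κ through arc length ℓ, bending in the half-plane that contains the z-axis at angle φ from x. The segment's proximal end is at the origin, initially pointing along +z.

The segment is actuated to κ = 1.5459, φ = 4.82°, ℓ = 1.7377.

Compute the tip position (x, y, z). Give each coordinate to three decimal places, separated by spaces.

1.224 0.103 0.284

θ = κ·ℓ = 1.5459 × 1.7377 = 2.68631 rad
ρ = (1 − cos θ)/κ = (1 − -0.89814)/1.5459 = 1.22785
z = sin θ / κ = 0.43972/1.5459 = 0.28444
x = ρ cos φ = 1.22785 × cos(4.82°) = 1.22351
y = ρ sin φ = 1.22785 × sin(4.82°) = 0.10317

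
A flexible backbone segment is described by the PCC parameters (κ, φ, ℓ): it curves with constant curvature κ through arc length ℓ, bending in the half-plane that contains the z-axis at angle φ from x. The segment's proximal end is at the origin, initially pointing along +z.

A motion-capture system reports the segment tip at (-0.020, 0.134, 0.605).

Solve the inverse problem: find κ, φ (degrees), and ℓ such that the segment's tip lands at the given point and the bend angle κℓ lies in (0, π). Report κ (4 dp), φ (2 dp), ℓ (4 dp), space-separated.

ρ = √(x²+y²) = √(-0.020² + 0.134²) = 0.13548
φ = atan2(y, x) mod 360° = atan2(0.134, -0.020) = 98.4889°
|p|² = ρ² + z² = 0.13548² + 0.605² = 0.38438
κ = 2ρ / |p|² = 2×0.13548 / 0.38438 = 0.70495
θ = 2·atan2(ρ, z) = 2·atan2(0.13548, 0.605) = 0.44061 rad
ℓ = θ/κ = 0.44061/0.70495 = 0.62503

0.7049 98.49 0.6250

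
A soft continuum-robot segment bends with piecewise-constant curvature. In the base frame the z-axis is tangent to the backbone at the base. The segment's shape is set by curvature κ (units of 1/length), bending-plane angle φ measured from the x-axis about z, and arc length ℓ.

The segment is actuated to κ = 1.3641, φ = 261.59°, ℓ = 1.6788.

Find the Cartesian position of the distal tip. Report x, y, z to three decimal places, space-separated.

-0.178 -1.203 0.551

θ = κ·ℓ = 1.3641 × 1.6788 = 2.29005 rad
ρ = (1 − cos θ)/κ = (1 − -0.65882)/1.3641 = 1.21606
z = sin θ / κ = 0.75230/1.3641 = 0.55150
x = ρ cos φ = 1.21606 × cos(261.59°) = -0.17786
y = ρ sin φ = 1.21606 × sin(261.59°) = -1.20298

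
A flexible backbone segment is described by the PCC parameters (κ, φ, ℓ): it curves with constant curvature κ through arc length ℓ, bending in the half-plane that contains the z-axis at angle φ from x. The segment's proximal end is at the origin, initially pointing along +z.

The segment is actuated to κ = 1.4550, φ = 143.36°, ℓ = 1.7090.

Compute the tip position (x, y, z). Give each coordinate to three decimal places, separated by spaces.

θ = κ·ℓ = 1.4550 × 1.7090 = 2.48660 rad
ρ = (1 − cos θ)/κ = (1 − -0.79305)/1.4550 = 1.23234
z = sin θ / κ = 0.60916/1.4550 = 0.41866
x = ρ cos φ = 1.23234 × cos(143.36°) = -0.98883
y = ρ sin φ = 1.23234 × sin(143.36°) = 0.73544

-0.989 0.735 0.419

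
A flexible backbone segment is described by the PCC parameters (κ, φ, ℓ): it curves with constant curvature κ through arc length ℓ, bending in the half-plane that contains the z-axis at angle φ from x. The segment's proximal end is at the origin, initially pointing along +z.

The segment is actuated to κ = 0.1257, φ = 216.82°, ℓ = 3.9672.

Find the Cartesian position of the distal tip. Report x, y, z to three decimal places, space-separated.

-0.776 -0.581 3.805

θ = κ·ℓ = 0.1257 × 3.9672 = 0.49868 rad
ρ = (1 − cos θ)/κ = (1 − 0.87822)/0.1257 = 0.96885
z = sin θ / κ = 0.47826/0.1257 = 3.80481
x = ρ cos φ = 0.96885 × cos(216.82°) = -0.77558
y = ρ sin φ = 0.96885 × sin(216.82°) = -0.58063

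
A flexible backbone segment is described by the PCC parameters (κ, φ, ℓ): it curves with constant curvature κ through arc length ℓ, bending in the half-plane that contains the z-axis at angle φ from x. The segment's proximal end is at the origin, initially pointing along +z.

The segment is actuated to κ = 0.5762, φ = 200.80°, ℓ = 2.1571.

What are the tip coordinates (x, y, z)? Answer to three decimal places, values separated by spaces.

θ = κ·ℓ = 0.5762 × 2.1571 = 1.24292 rad
ρ = (1 − cos θ)/κ = (1 − 0.32203)/0.5762 = 1.17662
z = sin θ / κ = 0.94673/0.5762 = 1.64306
x = ρ cos φ = 1.17662 × cos(200.80°) = -1.09993
y = ρ sin φ = 1.17662 × sin(200.80°) = -0.41783

-1.100 -0.418 1.643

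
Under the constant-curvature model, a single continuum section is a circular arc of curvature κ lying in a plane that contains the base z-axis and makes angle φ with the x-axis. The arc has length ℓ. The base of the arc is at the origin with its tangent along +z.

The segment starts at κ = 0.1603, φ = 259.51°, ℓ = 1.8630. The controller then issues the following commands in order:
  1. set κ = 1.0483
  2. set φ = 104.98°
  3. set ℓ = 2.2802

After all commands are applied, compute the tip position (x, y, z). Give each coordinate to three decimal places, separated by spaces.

initial: κ=0.1603, φ=259.51°, ℓ=1.8630
cmd 1: set κ=1.0483 → (κ,φ,ℓ)=(1.0483,259.51°,1.8630) → tip=(-0.2384,-1.2878,0.8851)
cmd 2: set φ=104.98° → (κ,φ,ℓ)=(1.0483,104.98°,1.8630) → tip=(-0.3385,1.2652,0.8851)
cmd 3: set ℓ=2.2802 → (κ,φ,ℓ)=(1.0483,104.98°,2.2802) → tip=(-0.4268,1.5950,0.6511)

-0.427 1.595 0.651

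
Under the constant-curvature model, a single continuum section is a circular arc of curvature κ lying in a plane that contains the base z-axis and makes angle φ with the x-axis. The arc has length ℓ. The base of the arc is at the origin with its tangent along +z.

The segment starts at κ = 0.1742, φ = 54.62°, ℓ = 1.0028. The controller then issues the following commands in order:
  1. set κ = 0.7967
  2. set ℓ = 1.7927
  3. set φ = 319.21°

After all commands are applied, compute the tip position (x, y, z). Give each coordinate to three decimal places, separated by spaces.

initial: κ=0.1742, φ=54.62°, ℓ=1.0028
cmd 1: set κ=0.7967 → (κ,φ,ℓ)=(0.7967,54.62°,1.0028) → tip=(0.2199,0.3096,0.8995)
cmd 2: set ℓ=1.7927 → (κ,φ,ℓ)=(0.7967,54.62°,1.7927) → tip=(0.6235,0.8780,1.2424)
cmd 3: set φ=319.21° → (κ,φ,ℓ)=(0.7967,319.21°,1.7927) → tip=(0.8153,-0.7035,1.2424)

0.815 -0.703 1.242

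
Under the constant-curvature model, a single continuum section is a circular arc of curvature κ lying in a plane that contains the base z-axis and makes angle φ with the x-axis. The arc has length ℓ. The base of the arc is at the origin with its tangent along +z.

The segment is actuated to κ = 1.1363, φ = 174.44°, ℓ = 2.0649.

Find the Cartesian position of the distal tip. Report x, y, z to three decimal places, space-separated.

θ = κ·ℓ = 1.1363 × 2.0649 = 2.34635 rad
ρ = (1 − cos θ)/κ = (1 − -0.70011)/1.1363 = 1.49618
z = sin θ / κ = 0.71404/1.1363 = 0.62839
x = ρ cos φ = 1.49618 × cos(174.44°) = -1.48914
y = ρ sin φ = 1.49618 × sin(174.44°) = 0.14496

-1.489 0.145 0.628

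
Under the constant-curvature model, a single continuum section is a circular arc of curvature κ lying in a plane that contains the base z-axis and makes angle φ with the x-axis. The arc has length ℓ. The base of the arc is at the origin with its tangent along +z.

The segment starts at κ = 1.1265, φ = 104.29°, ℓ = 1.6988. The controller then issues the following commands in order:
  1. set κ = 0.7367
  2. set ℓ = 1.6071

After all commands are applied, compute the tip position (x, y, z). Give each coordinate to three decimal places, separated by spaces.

initial: κ=1.1265, φ=104.29°, ℓ=1.6988
cmd 1: set κ=0.7367 → (κ,φ,ℓ)=(0.7367,104.29°,1.6988) → tip=(-0.2299,0.9025,1.2888)
cmd 2: set ℓ=1.6071 → (κ,φ,ℓ)=(0.7367,104.29°,1.6071) → tip=(-0.2086,0.8191,1.2571)

-0.209 0.819 1.257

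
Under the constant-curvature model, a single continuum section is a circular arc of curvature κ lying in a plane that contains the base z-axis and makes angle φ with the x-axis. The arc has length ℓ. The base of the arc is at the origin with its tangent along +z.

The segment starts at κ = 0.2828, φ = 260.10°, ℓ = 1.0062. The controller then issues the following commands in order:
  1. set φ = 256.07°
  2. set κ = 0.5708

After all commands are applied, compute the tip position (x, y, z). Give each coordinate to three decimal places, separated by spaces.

-0.068 -0.273 0.952

initial: κ=0.2828, φ=260.10°, ℓ=1.0062
cmd 1: set φ=256.07° → (κ,φ,ℓ)=(0.2828,256.07°,1.0062) → tip=(-0.0342,-0.1380,0.9927)
cmd 2: set κ=0.5708 → (κ,φ,ℓ)=(0.5708,256.07°,1.0062) → tip=(-0.0677,-0.2728,0.9518)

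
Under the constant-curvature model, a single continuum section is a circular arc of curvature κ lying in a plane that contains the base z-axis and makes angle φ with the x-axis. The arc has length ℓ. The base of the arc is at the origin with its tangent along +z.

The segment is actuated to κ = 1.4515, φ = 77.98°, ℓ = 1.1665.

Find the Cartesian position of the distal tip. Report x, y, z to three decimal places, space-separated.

0.161 0.756 0.684

θ = κ·ℓ = 1.4515 × 1.1665 = 1.69317 rad
ρ = (1 − cos θ)/κ = (1 − -0.12207)/1.4515 = 0.77304
z = sin θ / κ = 0.99252/1.4515 = 0.68379
x = ρ cos φ = 0.77304 × cos(77.98°) = 0.16099
y = ρ sin φ = 0.77304 × sin(77.98°) = 0.75609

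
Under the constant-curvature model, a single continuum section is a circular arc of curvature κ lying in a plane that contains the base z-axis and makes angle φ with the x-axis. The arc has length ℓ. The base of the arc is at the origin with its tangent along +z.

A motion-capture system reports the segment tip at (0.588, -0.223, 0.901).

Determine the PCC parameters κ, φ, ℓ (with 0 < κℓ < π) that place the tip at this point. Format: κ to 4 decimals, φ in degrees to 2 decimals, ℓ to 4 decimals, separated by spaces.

1.0418 339.23 1.1698

ρ = √(x²+y²) = √(0.588² + -0.223²) = 0.62887
φ = atan2(y, x) mod 360° = atan2(-0.223, 0.588) = 339.2307°
|p|² = ρ² + z² = 0.62887² + 0.901² = 1.20727
κ = 2ρ / |p|² = 2×0.62887 / 1.20727 = 1.04180
θ = 2·atan2(ρ, z) = 2·atan2(0.62887, 0.901) = 1.21872 rad
ℓ = θ/κ = 1.21872/1.04180 = 1.16982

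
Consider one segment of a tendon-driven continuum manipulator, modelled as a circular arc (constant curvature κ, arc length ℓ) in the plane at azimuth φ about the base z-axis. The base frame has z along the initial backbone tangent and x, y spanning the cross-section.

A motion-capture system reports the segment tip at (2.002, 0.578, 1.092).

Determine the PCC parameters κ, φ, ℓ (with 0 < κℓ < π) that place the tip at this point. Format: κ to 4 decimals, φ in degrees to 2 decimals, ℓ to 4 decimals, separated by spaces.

0.7530 16.10 2.8900

ρ = √(x²+y²) = √(2.002² + 0.578²) = 2.08377
φ = atan2(y, x) mod 360° = atan2(0.578, 2.002) = 16.1040°
|p|² = ρ² + z² = 2.08377² + 1.092² = 5.53455
κ = 2ρ / |p|² = 2×2.08377 / 5.53455 = 0.75300
θ = 2·atan2(ρ, z) = 2·atan2(2.08377, 1.092) = 2.17619 rad
ℓ = θ/κ = 2.17619/0.75300 = 2.89001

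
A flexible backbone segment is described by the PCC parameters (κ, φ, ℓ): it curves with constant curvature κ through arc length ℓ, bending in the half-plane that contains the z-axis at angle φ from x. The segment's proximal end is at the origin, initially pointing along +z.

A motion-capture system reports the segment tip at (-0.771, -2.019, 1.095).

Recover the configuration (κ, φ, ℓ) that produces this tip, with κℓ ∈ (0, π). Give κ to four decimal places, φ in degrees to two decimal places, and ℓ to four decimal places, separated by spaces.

ρ = √(x²+y²) = √(-0.771² + -2.019²) = 2.16120
φ = atan2(y, x) mod 360° = atan2(-2.019, -0.771) = 249.0995°
|p|² = ρ² + z² = 2.16120² + 1.095² = 5.86983
κ = 2ρ / |p|² = 2×2.16120 / 5.86983 = 0.73638
θ = 2·atan2(ρ, z) = 2·atan2(2.16120, 1.095) = 2.20367 rad
ℓ = θ/κ = 2.20367/0.73638 = 2.99258

0.7364 249.10 2.9926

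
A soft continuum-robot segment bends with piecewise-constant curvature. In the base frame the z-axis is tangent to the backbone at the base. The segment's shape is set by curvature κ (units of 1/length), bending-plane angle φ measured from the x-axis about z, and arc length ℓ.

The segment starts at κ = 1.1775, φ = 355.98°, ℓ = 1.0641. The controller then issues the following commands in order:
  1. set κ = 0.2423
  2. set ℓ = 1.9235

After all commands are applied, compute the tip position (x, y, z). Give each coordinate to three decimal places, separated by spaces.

initial: κ=1.1775, φ=355.98°, ℓ=1.0641
cmd 1: set κ=0.2423 → (κ,φ,ℓ)=(0.2423,355.98°,1.0641) → tip=(0.1361,-0.0096,1.0523)
cmd 2: set ℓ=1.9235 → (κ,φ,ℓ)=(0.2423,355.98°,1.9235) → tip=(0.4391,-0.0309,1.8546)

0.439 -0.031 1.855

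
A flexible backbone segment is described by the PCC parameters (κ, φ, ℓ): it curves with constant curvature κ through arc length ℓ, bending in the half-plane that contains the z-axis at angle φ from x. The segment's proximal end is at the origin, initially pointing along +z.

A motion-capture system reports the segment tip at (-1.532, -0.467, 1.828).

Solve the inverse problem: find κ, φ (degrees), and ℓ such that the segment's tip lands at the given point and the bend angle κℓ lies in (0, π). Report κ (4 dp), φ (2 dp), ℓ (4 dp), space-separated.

0.5423 196.95 2.6534

ρ = √(x²+y²) = √(-1.532² + -0.467²) = 1.60160
φ = atan2(y, x) mod 360° = atan2(-0.467, -1.532) = 196.9528°
|p|² = ρ² + z² = 1.60160² + 1.828² = 5.90670
κ = 2ρ / |p|² = 2×1.60160 / 5.90670 = 0.54230
θ = 2·atan2(ρ, z) = 2·atan2(1.60160, 1.828) = 1.43896 rad
ℓ = θ/κ = 1.43896/0.54230 = 2.65344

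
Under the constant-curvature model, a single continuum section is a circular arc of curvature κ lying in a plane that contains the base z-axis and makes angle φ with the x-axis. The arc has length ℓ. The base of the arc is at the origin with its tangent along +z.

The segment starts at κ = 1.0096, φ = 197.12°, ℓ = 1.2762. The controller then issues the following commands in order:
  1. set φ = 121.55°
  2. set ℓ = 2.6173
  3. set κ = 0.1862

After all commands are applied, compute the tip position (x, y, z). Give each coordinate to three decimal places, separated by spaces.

-0.327 0.533 2.515

initial: κ=1.0096, φ=197.12°, ℓ=1.2762
cmd 1: set φ=121.55° → (κ,φ,ℓ)=(1.0096,121.55°,1.2762) → tip=(-0.3739,0.6089,0.9513)
cmd 2: set ℓ=2.6173 → (κ,φ,ℓ)=(1.0096,121.55°,2.6173) → tip=(-0.9733,1.5852,0.4741)
cmd 3: set κ=0.1862 → (κ,φ,ℓ)=(0.1862,121.55°,2.6173) → tip=(-0.3272,0.5328,2.5149)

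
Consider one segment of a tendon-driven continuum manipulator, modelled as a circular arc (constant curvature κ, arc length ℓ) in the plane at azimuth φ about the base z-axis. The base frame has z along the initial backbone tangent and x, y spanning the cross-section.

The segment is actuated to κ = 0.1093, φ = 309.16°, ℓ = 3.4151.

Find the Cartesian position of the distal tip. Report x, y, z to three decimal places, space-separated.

0.398 -0.489 3.336

θ = κ·ℓ = 0.1093 × 3.4151 = 0.37327 rad
ρ = (1 − cos θ)/κ = (1 − 0.93114)/0.1093 = 0.63001
z = sin θ / κ = 0.36466/0.1093 = 3.33635
x = ρ cos φ = 0.63001 × cos(309.16°) = 0.39784
y = ρ sin φ = 0.63001 × sin(309.16°) = -0.48850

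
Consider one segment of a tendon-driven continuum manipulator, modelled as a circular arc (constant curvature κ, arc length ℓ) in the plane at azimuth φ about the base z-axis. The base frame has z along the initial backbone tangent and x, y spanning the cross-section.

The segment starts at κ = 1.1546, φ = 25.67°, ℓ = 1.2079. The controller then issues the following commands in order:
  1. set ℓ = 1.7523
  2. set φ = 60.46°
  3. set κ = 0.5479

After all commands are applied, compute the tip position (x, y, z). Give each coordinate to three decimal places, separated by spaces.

0.384 0.677 1.495

initial: κ=1.1546, φ=25.67°, ℓ=1.2079
cmd 1: set ℓ=1.7523 → (κ,φ,ℓ)=(1.1546,25.67°,1.7523) → tip=(1.1219,0.5392,0.7790)
cmd 2: set φ=60.46° → (κ,φ,ℓ)=(1.1546,60.46°,1.7523) → tip=(0.6137,1.0829,0.7790)
cmd 3: set κ=0.5479 → (κ,φ,ℓ)=(0.5479,60.46°,1.7523) → tip=(0.3838,0.6773,1.4952)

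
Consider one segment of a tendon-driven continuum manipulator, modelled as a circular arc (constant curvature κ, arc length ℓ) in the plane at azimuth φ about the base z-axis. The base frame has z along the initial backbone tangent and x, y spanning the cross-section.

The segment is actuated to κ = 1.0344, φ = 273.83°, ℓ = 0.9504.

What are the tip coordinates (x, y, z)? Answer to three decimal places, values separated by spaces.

θ = κ·ℓ = 1.0344 × 0.9504 = 0.98309 rad
ρ = (1 − cos θ)/κ = (1 − 0.55445)/1.0344 = 0.43073
z = sin θ / κ = 0.83222/1.0344 = 0.80454
x = ρ cos φ = 0.43073 × cos(273.83°) = 0.02877
y = ρ sin φ = 0.43073 × sin(273.83°) = -0.42977

0.029 -0.430 0.805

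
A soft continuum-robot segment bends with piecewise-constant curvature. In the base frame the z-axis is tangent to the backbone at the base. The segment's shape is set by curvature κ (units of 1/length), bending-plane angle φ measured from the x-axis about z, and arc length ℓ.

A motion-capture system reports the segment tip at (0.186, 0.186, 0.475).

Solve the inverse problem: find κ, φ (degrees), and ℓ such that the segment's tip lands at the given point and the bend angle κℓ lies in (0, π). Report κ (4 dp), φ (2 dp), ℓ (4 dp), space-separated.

ρ = √(x²+y²) = √(0.186² + 0.186²) = 0.26304
φ = atan2(y, x) mod 360° = atan2(0.186, 0.186) = 45.0000°
|p|² = ρ² + z² = 0.26304² + 0.475² = 0.29482
κ = 2ρ / |p|² = 2×0.26304 / 0.29482 = 1.78445
θ = 2·atan2(ρ, z) = 2·atan2(0.26304, 0.475) = 1.01148 rad
ℓ = θ/κ = 1.01148/1.78445 = 0.56683

1.7845 45.00 0.5668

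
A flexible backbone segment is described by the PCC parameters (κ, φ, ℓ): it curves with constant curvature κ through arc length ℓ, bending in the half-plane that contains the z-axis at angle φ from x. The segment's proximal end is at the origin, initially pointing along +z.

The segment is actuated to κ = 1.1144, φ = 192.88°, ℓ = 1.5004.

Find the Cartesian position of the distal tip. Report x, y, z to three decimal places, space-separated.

-0.963 -0.220 0.893

θ = κ·ℓ = 1.1144 × 1.5004 = 1.67205 rad
ρ = (1 − cos θ)/κ = (1 − -0.10108)/1.1144 = 0.98804
z = sin θ / κ = 0.99488/1.1144 = 0.89275
x = ρ cos φ = 0.98804 × cos(192.88°) = -0.96318
y = ρ sin φ = 0.98804 × sin(192.88°) = -0.22024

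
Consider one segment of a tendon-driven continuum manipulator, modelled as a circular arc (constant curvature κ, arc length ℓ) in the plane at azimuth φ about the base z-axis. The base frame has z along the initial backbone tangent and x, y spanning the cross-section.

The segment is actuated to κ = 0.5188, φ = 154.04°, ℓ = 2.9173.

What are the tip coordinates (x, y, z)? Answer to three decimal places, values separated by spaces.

-1.634 0.795 1.924

θ = κ·ℓ = 0.5188 × 2.9173 = 1.51350 rad
ρ = (1 − cos θ)/κ = (1 − 0.05727)/0.5188 = 1.81714
z = sin θ / κ = 0.99836/0.5188 = 1.92436
x = ρ cos φ = 1.81714 × cos(154.04°) = -1.63379
y = ρ sin φ = 1.81714 × sin(154.04°) = 0.79544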